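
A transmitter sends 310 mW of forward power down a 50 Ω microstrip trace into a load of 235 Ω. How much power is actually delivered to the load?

Γ = (235 − 50)/(235 + 50) = 0.649
|Γ|² = 0.421
P_refl = |Γ|²·P_inc = 131 mW, P_del = (1 − |Γ|²)·P_inc = 179 mW

P_delivered ≈ 179 mW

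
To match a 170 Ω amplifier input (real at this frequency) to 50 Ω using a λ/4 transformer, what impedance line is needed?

Z_qwt = √(Z_0·R_L) = √(50 × 170) = √8500

Z_qwt ≈ 92.2 Ω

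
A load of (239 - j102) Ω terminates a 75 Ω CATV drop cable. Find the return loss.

Γ = (164 − j102)/(314 − j102), |Γ| = 0.585
RL = −20·log₁₀|Γ| = −20·log₁₀(0.585)

RL ≈ 4.66 dB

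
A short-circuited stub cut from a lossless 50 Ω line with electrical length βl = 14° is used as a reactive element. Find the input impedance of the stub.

tan(βl) = 0.249
For a short-circuited stub, Z_in = jZ_0·tan(βl)

Z_in ≈ +j12.5 Ω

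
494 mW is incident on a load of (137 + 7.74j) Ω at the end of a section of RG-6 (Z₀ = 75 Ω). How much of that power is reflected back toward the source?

|Γ| = |(62 + j7.74)/(212 + j7.74)| = 0.295
|Γ|² = 0.0867
P_refl = |Γ|²·P_inc = 42.9 mW, P_del = (1 − |Γ|²)·P_inc = 451 mW

P_reflected ≈ 42.9 mW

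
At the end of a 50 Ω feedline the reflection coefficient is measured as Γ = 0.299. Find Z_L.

Z_L = Z_0·(1 + Γ)/(1 − Γ) = 50·(1.3)/(0.701)

Z_L ≈ 92.7 Ω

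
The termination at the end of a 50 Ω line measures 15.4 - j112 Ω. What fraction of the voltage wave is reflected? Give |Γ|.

Γ = (Z_L − Z_0)/(Z_L + Z_0) = (-34.6 − j112)/(65.4 − j112)
|Γ| = 117/130

|Γ| ≈ 0.904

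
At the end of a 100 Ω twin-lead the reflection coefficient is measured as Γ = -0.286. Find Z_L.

Z_L = Z_0·(1 + Γ)/(1 − Γ) = 100·(0.714)/(1.29)

Z_L ≈ 55.5 Ω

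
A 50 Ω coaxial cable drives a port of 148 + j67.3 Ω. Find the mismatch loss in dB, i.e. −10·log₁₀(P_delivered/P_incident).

Γ = (98 + j67.3)/(198 + j67.3), |Γ| = 0.568
|Γ|² = 0.323, so P_del/P_inc = 1 − |Γ|² = 0.677
ML = −10·log₁₀(1 − |Γ|²)

mismatch loss ≈ 1.7 dB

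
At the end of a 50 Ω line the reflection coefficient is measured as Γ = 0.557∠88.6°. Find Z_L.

Z_L = Z_0·(1 + Γ)/(1 − Γ) = 50·(1.01 + j0.557)/(0.986 − j0.557)

Z_L ≈ 26.9 + j43.4 Ω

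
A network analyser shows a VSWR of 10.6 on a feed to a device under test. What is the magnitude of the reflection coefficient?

|Γ| ≈ 0.828

|Γ| = (S − 1)/(S + 1) = (10.6 − 1)/(10.6 + 1) = 9.6/11.6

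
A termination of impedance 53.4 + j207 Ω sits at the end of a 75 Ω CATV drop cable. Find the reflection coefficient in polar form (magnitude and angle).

Γ = (Z_L − Z_0)/(Z_L + Z_0) = (-21.6 + j207)/(128.4 + j207)
|Γ| = 208/244 = 0.854

Γ ≈ 0.854 ∠ 37.8°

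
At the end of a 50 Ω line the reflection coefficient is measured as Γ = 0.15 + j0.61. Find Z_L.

Z_L = Z_0·(1 + Γ)/(1 − Γ) = 50·(1.15 + j0.61)/(0.85 − j0.61)

Z_L ≈ 27.7 + j55.7 Ω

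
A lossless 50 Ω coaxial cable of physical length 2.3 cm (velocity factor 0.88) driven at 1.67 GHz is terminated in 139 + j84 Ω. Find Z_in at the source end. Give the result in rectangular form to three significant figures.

Z_in ≈ 25.9 − j47 Ω

λ = v/f = 0.88·c / 1.67 GHz = 0.158 m
βl = 2π·l/λ = 2π × 0.145 = 52.4°
tan(βl) = tan(52.4°) = 1.3
Z_in = Z_0·(Z_L + jZ_0·tanβl)/(Z_0 + jZ_L·tanβl)
     = 50·(139 + j149)/(-59 + j180)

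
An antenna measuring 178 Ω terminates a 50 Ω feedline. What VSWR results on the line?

VSWR ≈ 3.56

For a purely resistive load, VSWR = R_L/Z_0 or Z_0/R_L (whichever > 1) = 178/50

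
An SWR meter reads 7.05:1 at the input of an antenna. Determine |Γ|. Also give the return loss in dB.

|Γ| = (S − 1)/(S + 1) = (7.05 − 1)/(7.05 + 1) = 6.05/8.05
RL = −20·log₁₀|Γ| = −20·log₁₀(0.752)

|Γ| ≈ 0.752; return loss ≈ 2.48 dB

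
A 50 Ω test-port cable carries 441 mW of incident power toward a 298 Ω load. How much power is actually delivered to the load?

Γ = (298 − 50)/(298 + 50) = 0.713
|Γ|² = 0.508
P_refl = |Γ|²·P_inc = 224 mW, P_del = (1 − |Γ|²)·P_inc = 217 mW

P_delivered ≈ 217 mW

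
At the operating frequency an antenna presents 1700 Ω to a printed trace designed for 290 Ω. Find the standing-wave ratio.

VSWR ≈ 5.86

Γ = (1700 − 290)/(1700 + 290) = 0.709
VSWR = (1 + 0.709)/(1 − 0.709)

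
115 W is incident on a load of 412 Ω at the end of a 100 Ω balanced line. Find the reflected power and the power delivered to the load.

P_reflected ≈ 42.7 W; P_delivered ≈ 72.3 W

Γ = (412 − 100)/(412 + 100) = 0.609
|Γ|² = 0.371
P_refl = |Γ|²·P_inc = 42.7 W, P_del = (1 − |Γ|²)·P_inc = 72.3 W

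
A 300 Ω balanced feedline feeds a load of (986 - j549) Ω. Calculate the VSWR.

Γ = (Z_L − Z_0)/(Z_L + Z_0) = (686 − j549)/(1286 − j549)
|Γ| = 879/1400 = 0.628
VSWR = (1 + |Γ|)/(1 − |Γ|) = 1.63/0.372

VSWR ≈ 4.38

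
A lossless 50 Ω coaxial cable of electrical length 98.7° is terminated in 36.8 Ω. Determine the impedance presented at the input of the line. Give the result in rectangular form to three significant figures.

Z_in ≈ 66.6 − j6.21 Ω

tan(βl) = tan(98.7°) = -6.54
Z_in = Z_0·(Z_L + jZ_0·tanβl)/(Z_0 + jZ_L·tanβl)
     = 50·(36.8 − j327)/(50 − j240)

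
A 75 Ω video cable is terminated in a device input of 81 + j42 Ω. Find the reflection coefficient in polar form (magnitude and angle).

Γ = (Z_L − Z_0)/(Z_L + Z_0) = (6 + j42)/(156 + j42)
|Γ| = 42.4/162 = 0.263

Γ ≈ 0.263 ∠ 66.8°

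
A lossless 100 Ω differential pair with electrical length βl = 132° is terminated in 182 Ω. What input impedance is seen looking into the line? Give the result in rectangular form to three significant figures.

tan(βl) = tan(132°) = -1.11
Z_in = Z_0·(Z_L + jZ_0·tanβl)/(Z_0 + jZ_L·tanβl)
     = 100·(182 − j111)/(100 − j202)

Z_in ≈ 79.9 + j50.5 Ω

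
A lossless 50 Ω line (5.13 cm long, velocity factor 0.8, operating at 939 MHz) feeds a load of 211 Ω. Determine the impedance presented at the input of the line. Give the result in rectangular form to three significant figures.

Z_in ≈ 13 − j15 Ω

λ = v/f = 0.8·c / 939 MHz = 0.256 m
βl = 2π·l/λ = 2π × 0.201 = 72.3°
tan(βl) = tan(72.3°) = 3.13
Z_in = Z_0·(Z_L + jZ_0·tanβl)/(Z_0 + jZ_L·tanβl)
     = 50·(211 + j156)/(50 + j659)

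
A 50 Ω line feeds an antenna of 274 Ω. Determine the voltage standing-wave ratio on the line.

VSWR ≈ 5.48

For a purely resistive load, VSWR = R_L/Z_0 or Z_0/R_L (whichever > 1) = 274/50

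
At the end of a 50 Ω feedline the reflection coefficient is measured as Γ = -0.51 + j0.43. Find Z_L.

Z_L = Z_0·(1 + Γ)/(1 − Γ) = 50·(0.49 + j0.43)/(1.51 − j0.43)

Z_L ≈ 11.3 + j17.4 Ω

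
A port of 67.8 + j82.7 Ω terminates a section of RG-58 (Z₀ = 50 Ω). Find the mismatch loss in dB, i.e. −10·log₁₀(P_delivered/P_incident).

Γ = (17.8 + j82.7)/(117.8 + j82.7), |Γ| = 0.588
|Γ|² = 0.345, so P_del/P_inc = 1 − |Γ|² = 0.655
ML = −10·log₁₀(1 − |Γ|²)

mismatch loss ≈ 1.84 dB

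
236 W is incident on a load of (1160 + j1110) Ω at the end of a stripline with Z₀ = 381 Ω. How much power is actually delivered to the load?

|Γ| = |(779 + j1110)/(1541 + j1110)| = 0.714
|Γ|² = 0.51
P_refl = |Γ|²·P_inc = 120 W, P_del = (1 − |Γ|²)·P_inc = 116 W

P_delivered ≈ 116 W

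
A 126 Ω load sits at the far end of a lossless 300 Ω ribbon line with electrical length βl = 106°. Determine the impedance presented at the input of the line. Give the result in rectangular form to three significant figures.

tan(βl) = tan(106°) = -3.49
Z_in = Z_0·(Z_L + jZ_0·tanβl)/(Z_0 + jZ_L·tanβl)
     = 300·(126 − j1050)/(300 − j439)

Z_in ≈ 527 − j274 Ω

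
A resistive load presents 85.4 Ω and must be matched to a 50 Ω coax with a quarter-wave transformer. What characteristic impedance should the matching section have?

Z_qwt = √(Z_0·R_L) = √(50 × 85.4) = √4270

Z_qwt ≈ 65.3 Ω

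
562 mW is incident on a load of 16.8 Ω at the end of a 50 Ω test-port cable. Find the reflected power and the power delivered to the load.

Γ = (16.8 − 50)/(16.8 + 50) = -0.497
|Γ|² = 0.247
P_refl = |Γ|²·P_inc = 139 mW, P_del = (1 − |Γ|²)·P_inc = 423 mW

P_reflected ≈ 139 mW; P_delivered ≈ 423 mW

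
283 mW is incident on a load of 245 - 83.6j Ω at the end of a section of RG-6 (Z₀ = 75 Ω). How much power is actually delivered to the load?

|Γ| = |(170 − j83.6)/(320 − j83.6)| = 0.573
|Γ|² = 0.328
P_refl = |Γ|²·P_inc = 92.8 mW, P_del = (1 − |Γ|²)·P_inc = 190 mW

P_delivered ≈ 190 mW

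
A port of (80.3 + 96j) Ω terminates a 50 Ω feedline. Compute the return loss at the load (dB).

RL ≈ 4.12 dB

Γ = (30.3 + j96)/(130.3 + j96), |Γ| = 0.622
RL = −20·log₁₀|Γ| = −20·log₁₀(0.622)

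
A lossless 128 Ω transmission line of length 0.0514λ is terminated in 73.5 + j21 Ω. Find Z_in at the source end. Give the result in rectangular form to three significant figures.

Z_in ≈ 87.9 + j49.7 Ω

βl = 2π × 0.0514 = 18.5°
tan(βl) = tan(18.5°) = 0.335
Z_in = Z_0·(Z_L + jZ_0·tanβl)/(Z_0 + jZ_L·tanβl)
     = 128·(73.5 + j63.8)/(121 + j24.6)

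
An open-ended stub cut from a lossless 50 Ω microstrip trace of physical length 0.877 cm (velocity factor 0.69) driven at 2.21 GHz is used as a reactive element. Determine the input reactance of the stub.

λ = v/f = 0.69·c / 2.21 GHz = 0.0937 m
βl = 2π·l/λ = 2π × 0.0936 = 33.7°
tan(βl) = 0.667
For an open-ended stub, Z_in = −jZ_0·cot(βl) = −jZ_0/tan(βl)

X_in ≈ -75 Ω (capacitive)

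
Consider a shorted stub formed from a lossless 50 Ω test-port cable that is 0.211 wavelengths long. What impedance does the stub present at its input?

βl = 2π × 0.211 = 76°
tan(βl) = 4
For a shorted stub, Z_in = jZ_0·tan(βl)

Z_in ≈ +j200 Ω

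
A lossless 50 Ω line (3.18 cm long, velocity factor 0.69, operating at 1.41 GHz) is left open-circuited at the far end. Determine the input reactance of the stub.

λ = v/f = 0.69·c / 1.41 GHz = 0.147 m
βl = 2π·l/λ = 2π × 0.217 = 78°
tan(βl) = 4.7
For an open-circuited stub, Z_in = −jZ_0·cot(βl) = −jZ_0/tan(βl)

X_in ≈ -10.6 Ω (capacitive)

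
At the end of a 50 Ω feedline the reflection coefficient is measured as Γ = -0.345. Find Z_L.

Z_L ≈ 24.3 Ω

Z_L = Z_0·(1 + Γ)/(1 − Γ) = 50·(0.655)/(1.34)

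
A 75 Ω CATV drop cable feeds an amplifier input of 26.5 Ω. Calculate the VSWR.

VSWR ≈ 2.83

Γ = (26.5 − 75)/(26.5 + 75) = -0.478
VSWR = (1 + 0.478)/(1 − 0.478)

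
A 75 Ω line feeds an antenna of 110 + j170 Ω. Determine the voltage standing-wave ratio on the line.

Γ = (Z_L − Z_0)/(Z_L + Z_0) = (35 + j170)/(185 + j170)
|Γ| = 174/251 = 0.691
VSWR = (1 + |Γ|)/(1 − |Γ|) = 1.69/0.309

VSWR ≈ 5.47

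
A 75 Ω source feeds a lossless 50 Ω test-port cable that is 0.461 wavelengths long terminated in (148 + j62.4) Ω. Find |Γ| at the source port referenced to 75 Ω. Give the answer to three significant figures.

βl = 2π × 0.461 = 166°
tan(βl) = -0.25
Z_in = Z_0·(Z_L + jZ_0·tanβl)/(Z_0 + jZ_L·tanβl) = 69.3 + j77.1 Ω
Γ_s = (Z_in − Z_s)/(Z_in + Z_s) = (-5.71 + j77.1)/(144 + j77.1), |Γ_s| = 0.473

|Γ| ≈ 0.473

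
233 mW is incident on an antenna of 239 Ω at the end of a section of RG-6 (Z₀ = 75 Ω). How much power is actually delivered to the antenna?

Γ = (239 − 75)/(239 + 75) = 0.522
|Γ|² = 0.273
P_refl = |Γ|²·P_inc = 63.6 mW, P_del = (1 − |Γ|²)·P_inc = 169 mW

P_delivered ≈ 169 mW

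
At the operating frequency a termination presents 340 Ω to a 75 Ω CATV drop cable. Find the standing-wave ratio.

VSWR ≈ 4.53

Γ = (340 − 75)/(340 + 75) = 0.639
VSWR = (1 + 0.639)/(1 − 0.639)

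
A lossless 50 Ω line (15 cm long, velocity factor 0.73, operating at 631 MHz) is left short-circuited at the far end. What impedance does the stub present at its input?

Z_in ≈ −j22.7 Ω

λ = v/f = 0.73·c / 631 MHz = 0.347 m
βl = 2π·l/λ = 2π × 0.432 = 156°
tan(βl) = -0.454
For a short-circuited stub, Z_in = jZ_0·tan(βl)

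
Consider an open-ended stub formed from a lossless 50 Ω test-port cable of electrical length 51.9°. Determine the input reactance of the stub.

X_in ≈ -39.2 Ω (capacitive)

tan(βl) = 1.28
For an open-ended stub, Z_in = −jZ_0·cot(βl) = −jZ_0/tan(βl)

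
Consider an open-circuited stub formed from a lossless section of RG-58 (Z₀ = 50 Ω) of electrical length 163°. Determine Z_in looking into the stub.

Z_in ≈ +j164 Ω

tan(βl) = -0.306
For an open-circuited stub, Z_in = −jZ_0·cot(βl) = −jZ_0/tan(βl)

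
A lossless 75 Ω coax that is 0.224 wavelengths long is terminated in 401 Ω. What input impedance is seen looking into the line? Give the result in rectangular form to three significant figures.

Z_in ≈ 14.4 − j11.9 Ω

βl = 2π × 0.224 = 80.6°
tan(βl) = tan(80.6°) = 6.07
Z_in = Z_0·(Z_L + jZ_0·tanβl)/(Z_0 + jZ_L·tanβl)
     = 75·(401 + j455)/(75 + j2430)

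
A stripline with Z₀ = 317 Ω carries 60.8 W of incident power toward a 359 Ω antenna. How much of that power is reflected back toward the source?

Γ = (359 − 317)/(359 + 317) = 0.0621
|Γ|² = 0.00386
P_refl = |Γ|²·P_inc = 0.235 W, P_del = (1 − |Γ|²)·P_inc = 60.6 W

P_reflected ≈ 0.235 W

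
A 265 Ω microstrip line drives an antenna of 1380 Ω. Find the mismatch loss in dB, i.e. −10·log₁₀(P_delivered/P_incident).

Γ = (1380 − 265)/(1380 + 265) = 0.678
|Γ|² = 0.459, so P_del/P_inc = 1 − |Γ|² = 0.541
ML = −10·log₁₀(1 − |Γ|²)

mismatch loss ≈ 2.67 dB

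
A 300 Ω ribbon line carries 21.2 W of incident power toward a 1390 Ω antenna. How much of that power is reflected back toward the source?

P_reflected ≈ 8.82 W

Γ = (1390 − 300)/(1390 + 300) = 0.645
|Γ|² = 0.416
P_refl = |Γ|²·P_inc = 8.82 W, P_del = (1 − |Γ|²)·P_inc = 12.4 W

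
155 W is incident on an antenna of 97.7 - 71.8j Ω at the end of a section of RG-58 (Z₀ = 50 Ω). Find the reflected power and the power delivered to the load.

|Γ| = |(47.7 − j71.8)/(147.7 − j71.8)| = 0.525
|Γ|² = 0.276
P_refl = |Γ|²·P_inc = 42.7 W, P_del = (1 − |Γ|²)·P_inc = 112 W

P_reflected ≈ 42.7 W; P_delivered ≈ 112 W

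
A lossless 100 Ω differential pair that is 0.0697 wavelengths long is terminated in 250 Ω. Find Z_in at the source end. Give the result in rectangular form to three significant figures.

Z_in ≈ 129 − j104 Ω

βl = 2π × 0.0697 = 25.1°
tan(βl) = tan(25.1°) = 0.468
Z_in = Z_0·(Z_L + jZ_0·tanβl)/(Z_0 + jZ_L·tanβl)
     = 100·(250 + j46.8)/(100 + j117)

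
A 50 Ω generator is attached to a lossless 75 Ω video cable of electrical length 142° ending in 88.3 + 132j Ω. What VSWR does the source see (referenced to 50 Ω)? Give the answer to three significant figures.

VSWR ≈ 3.88

tan(βl) = -0.781
Z_in = Z_0·(Z_L + jZ_0·tanβl)/(Z_0 + jZ_L·tanβl) = 21.9 + j39.4 Ω
Γ_s = (Z_in − Z_s)/(Z_in + Z_s) = (-28.1 + j39.4)/(71.9 + j39.4), |Γ_s| = 0.59
VSWR = (1 + |Γ_s|)/(1 − |Γ_s|)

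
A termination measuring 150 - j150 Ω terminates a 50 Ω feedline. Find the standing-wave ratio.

VSWR ≈ 6.17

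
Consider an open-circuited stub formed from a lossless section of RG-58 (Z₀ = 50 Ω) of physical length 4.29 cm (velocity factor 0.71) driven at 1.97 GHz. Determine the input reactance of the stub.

X_in ≈ 66 Ω (inductive)

λ = v/f = 0.71·c / 1.97 GHz = 0.108 m
βl = 2π·l/λ = 2π × 0.397 = 143°
tan(βl) = -0.758
For an open-circuited stub, Z_in = −jZ_0·cot(βl) = −jZ_0/tan(βl)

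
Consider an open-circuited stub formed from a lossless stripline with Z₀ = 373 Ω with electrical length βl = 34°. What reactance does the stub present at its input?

tan(βl) = 0.675
For an open-circuited stub, Z_in = −jZ_0·cot(βl) = −jZ_0/tan(βl)

X_in ≈ -553 Ω (capacitive)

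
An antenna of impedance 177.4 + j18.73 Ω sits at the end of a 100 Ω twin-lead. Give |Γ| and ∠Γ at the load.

Γ ≈ 0.286 ∠ 9.74°

Γ = (Z_L − Z_0)/(Z_L + Z_0) = (77.4 + j18.73)/(277.4 + j18.73)
|Γ| = 79.6/278 = 0.286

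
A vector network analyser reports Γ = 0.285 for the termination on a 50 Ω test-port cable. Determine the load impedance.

Z_L ≈ 89.9 Ω

Z_L = Z_0·(1 + Γ)/(1 − Γ) = 50·(1.28)/(0.715)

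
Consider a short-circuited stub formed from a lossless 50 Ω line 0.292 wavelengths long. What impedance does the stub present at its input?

βl = 2π × 0.292 = 105°
tan(βl) = -3.7
For a short-circuited stub, Z_in = jZ_0·tan(βl)

Z_in ≈ −j185 Ω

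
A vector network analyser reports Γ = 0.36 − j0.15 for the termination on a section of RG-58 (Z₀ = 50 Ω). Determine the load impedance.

Z_L = Z_0·(1 + Γ)/(1 − Γ) = 50·(1.36 − j0.15)/(0.64 + j0.15)

Z_L ≈ 98.1 − j34.7 Ω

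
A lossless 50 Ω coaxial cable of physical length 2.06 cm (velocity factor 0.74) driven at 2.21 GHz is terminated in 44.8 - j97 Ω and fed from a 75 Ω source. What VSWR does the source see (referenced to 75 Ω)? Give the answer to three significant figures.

λ = v/f = 0.74·c / 2.21 GHz = 0.1 m
βl = 2π·l/λ = 2π × 0.205 = 73.8°
tan(βl) = 3.45
Z_in = Z_0·(Z_L + jZ_0·tanβl)/(Z_0 + jZ_L·tanβl) = 8.41 + j6.43 Ω
Γ_s = (Z_in − Z_s)/(Z_in + Z_s) = (-66.6 + j6.43)/(83.4 + j6.43), |Γ_s| = 0.8
VSWR = (1 + |Γ_s|)/(1 − |Γ_s|)

VSWR ≈ 8.99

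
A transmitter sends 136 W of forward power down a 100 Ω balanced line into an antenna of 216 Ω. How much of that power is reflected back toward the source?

P_reflected ≈ 18.3 W

Γ = (216 − 100)/(216 + 100) = 0.367
|Γ|² = 0.135
P_refl = |Γ|²·P_inc = 18.3 W, P_del = (1 − |Γ|²)·P_inc = 118 W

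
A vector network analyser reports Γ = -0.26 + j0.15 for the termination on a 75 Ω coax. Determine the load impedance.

Z_L ≈ 42.4 + j14 Ω

Z_L = Z_0·(1 + Γ)/(1 − Γ) = 75·(0.74 + j0.15)/(1.26 − j0.15)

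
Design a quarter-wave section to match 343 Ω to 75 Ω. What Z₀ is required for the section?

Z_qwt ≈ 160 Ω

Z_qwt = √(Z_0·R_L) = √(75 × 343) = √25720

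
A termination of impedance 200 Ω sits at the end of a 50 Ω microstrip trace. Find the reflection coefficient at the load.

Γ = 0.6

Γ = (Z_L − Z_0)/(Z_L + Z_0) = (200 − 50)/(200 + 50) = 150/250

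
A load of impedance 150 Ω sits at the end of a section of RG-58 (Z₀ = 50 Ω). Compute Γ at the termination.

Γ = (Z_L − Z_0)/(Z_L + Z_0) = (150 − 50)/(150 + 50) = 100/200

Γ = 0.5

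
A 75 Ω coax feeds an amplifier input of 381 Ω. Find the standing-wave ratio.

For a purely resistive load, VSWR = R_L/Z_0 or Z_0/R_L (whichever > 1) = 381/75

VSWR ≈ 5.08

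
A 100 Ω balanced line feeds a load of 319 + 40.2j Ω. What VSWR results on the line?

Γ = (Z_L − Z_0)/(Z_L + Z_0) = (219 + j40.2)/(419 + j40.2)
|Γ| = 223/421 = 0.529
VSWR = (1 + |Γ|)/(1 − |Γ|) = 1.53/0.471

VSWR ≈ 3.25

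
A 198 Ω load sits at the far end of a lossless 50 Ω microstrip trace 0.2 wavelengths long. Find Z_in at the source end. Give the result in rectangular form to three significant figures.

βl = 2π × 0.2 = 72°
tan(βl) = tan(72°) = 3.08
Z_in = Z_0·(Z_L + jZ_0·tanβl)/(Z_0 + jZ_L·tanβl)
     = 50·(198 + j154)/(50 + j609)

Z_in ≈ 13.9 − j15.1 Ω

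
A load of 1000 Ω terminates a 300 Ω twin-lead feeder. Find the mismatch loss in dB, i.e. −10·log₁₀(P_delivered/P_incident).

Γ = (1000 − 300)/(1000 + 300) = 0.538
|Γ|² = 0.29, so P_del/P_inc = 1 − |Γ|² = 0.71
ML = −10·log₁₀(1 − |Γ|²)

mismatch loss ≈ 1.49 dB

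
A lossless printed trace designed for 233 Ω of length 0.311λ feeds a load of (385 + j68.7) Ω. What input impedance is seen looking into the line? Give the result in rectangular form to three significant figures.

Z_in ≈ 139 + j35.2 Ω

βl = 2π × 0.311 = 112°
tan(βl) = tan(112°) = -2.48
Z_in = Z_0·(Z_L + jZ_0·tanβl)/(Z_0 + jZ_L·tanβl)
     = 233·(385 − j509)/(403 − j955)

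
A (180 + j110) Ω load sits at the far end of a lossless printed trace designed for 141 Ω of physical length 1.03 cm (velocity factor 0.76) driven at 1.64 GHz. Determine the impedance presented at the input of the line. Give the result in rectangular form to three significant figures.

Z_in ≈ 289 − j7 Ω

λ = v/f = 0.76·c / 1.64 GHz = 0.139 m
βl = 2π·l/λ = 2π × 0.0741 = 26.7°
tan(βl) = tan(26.7°) = 0.502
Z_in = Z_0·(Z_L + jZ_0·tanβl)/(Z_0 + jZ_L·tanβl)
     = 141·(180 + j181)/(85.7 + j90.4)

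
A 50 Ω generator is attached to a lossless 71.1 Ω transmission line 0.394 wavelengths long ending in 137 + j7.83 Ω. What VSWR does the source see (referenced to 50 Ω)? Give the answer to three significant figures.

βl = 2π × 0.394 = 142°
tan(βl) = -0.786
Z_in = Z_0·(Z_L + jZ_0·tanβl)/(Z_0 + jZ_L·tanβl) = 63.8 + j44.7 Ω
Γ_s = (Z_in − Z_s)/(Z_in + Z_s) = (13.8 + j44.7)/(114 + j44.7), |Γ_s| = 0.383
VSWR = (1 + |Γ_s|)/(1 − |Γ_s|)

VSWR ≈ 2.24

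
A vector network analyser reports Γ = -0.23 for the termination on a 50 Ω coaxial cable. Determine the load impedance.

Z_L ≈ 31.3 Ω

Z_L = Z_0·(1 + Γ)/(1 − Γ) = 50·(0.77)/(1.23)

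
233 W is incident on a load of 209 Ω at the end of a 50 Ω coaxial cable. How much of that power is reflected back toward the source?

P_reflected ≈ 87.8 W

Γ = (209 − 50)/(209 + 50) = 0.614
|Γ|² = 0.377
P_refl = |Γ|²·P_inc = 87.8 W, P_del = (1 − |Γ|²)·P_inc = 145 W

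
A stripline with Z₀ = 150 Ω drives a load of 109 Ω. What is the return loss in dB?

Γ = (109 − 150)/(109 + 150) = -0.158
RL = −20·log₁₀|Γ| = −20·log₁₀(0.158)

RL ≈ 16 dB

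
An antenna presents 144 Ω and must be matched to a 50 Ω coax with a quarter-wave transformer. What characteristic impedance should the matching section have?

Z_qwt ≈ 84.9 Ω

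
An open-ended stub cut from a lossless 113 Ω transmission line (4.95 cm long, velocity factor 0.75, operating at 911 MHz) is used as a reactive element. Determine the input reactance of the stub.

λ = v/f = 0.75·c / 911 MHz = 0.247 m
βl = 2π·l/λ = 2π × 0.2 = 72.2°
tan(βl) = 3.11
For an open-ended stub, Z_in = −jZ_0·cot(βl) = −jZ_0/tan(βl)

X_in ≈ -36.4 Ω (capacitive)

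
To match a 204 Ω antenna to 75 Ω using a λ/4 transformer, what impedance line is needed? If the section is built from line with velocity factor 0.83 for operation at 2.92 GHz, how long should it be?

Z_qwt = √(Z_0·R_L) = √(75 × 204) = √15300
λ = 0.83·c/f = 0.0853 m, so l = λ/4 = 0.0213 m

Z_qwt ≈ 124 Ω; length ≈ 2.13 cm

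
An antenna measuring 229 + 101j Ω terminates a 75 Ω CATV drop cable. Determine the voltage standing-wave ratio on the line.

VSWR ≈ 3.7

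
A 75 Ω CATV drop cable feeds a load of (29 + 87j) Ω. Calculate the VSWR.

Γ = (Z_L − Z_0)/(Z_L + Z_0) = (-46 + j87)/(104 + j87)
|Γ| = 98.4/136 = 0.726
VSWR = (1 + |Γ|)/(1 − |Γ|) = 1.73/0.274

VSWR ≈ 6.29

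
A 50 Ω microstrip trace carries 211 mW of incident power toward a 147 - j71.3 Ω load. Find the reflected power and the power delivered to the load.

|Γ| = |(97 − j71.3)/(197 − j71.3)| = 0.575
|Γ|² = 0.33
P_refl = |Γ|²·P_inc = 69.7 mW, P_del = (1 − |Γ|²)·P_inc = 141 mW

P_reflected ≈ 69.7 mW; P_delivered ≈ 141 mW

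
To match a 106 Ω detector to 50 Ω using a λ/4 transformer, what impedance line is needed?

Z_qwt ≈ 72.8 Ω

Z_qwt = √(Z_0·R_L) = √(50 × 106) = √5300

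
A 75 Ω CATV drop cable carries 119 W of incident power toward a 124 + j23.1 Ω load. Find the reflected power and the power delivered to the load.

P_reflected ≈ 8.7 W; P_delivered ≈ 110 W

|Γ| = |(49 + j23.1)/(199 + j23.1)| = 0.27
|Γ|² = 0.0731
P_refl = |Γ|²·P_inc = 8.7 W, P_del = (1 − |Γ|²)·P_inc = 110 W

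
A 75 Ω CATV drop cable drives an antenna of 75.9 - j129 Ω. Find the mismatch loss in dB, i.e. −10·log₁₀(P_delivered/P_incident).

mismatch loss ≈ 2.38 dB

Γ = (0.9 − j129)/(150.9 − j129), |Γ| = 0.65
|Γ|² = 0.422, so P_del/P_inc = 1 − |Γ|² = 0.578
ML = −10·log₁₀(1 − |Γ|²)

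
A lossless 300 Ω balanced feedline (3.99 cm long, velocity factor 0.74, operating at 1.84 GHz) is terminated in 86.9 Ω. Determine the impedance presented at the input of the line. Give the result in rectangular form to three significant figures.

Z_in ≈ 290 − j389 Ω

λ = v/f = 0.74·c / 1.84 GHz = 0.121 m
βl = 2π·l/λ = 2π × 0.331 = 119°
tan(βl) = tan(119°) = -1.8
Z_in = Z_0·(Z_L + jZ_0·tanβl)/(Z_0 + jZ_L·tanβl)
     = 300·(86.9 − j540)/(300 − j156)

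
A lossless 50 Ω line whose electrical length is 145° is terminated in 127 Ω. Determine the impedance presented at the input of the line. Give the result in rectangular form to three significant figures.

Z_in ≈ 45.5 + j45.8 Ω

tan(βl) = tan(145°) = -0.7
Z_in = Z_0·(Z_L + jZ_0·tanβl)/(Z_0 + jZ_L·tanβl)
     = 50·(127 − j35)/(50 − j88.9)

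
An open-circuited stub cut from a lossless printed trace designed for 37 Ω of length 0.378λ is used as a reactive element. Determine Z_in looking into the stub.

Z_in ≈ +j38.4 Ω

βl = 2π × 0.378 = 136°
tan(βl) = -0.963
For an open-circuited stub, Z_in = −jZ_0·cot(βl) = −jZ_0/tan(βl)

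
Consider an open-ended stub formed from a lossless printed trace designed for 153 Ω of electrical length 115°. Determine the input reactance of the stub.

tan(βl) = -2.14
For an open-ended stub, Z_in = −jZ_0·cot(βl) = −jZ_0/tan(βl)

X_in ≈ 71.3 Ω (inductive)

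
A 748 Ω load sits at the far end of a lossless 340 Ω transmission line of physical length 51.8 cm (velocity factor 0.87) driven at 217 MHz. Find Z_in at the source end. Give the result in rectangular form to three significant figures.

Z_in ≈ 444 + j297 Ω

λ = v/f = 0.87·c / 217 MHz = 1.2 m
βl = 2π·l/λ = 2π × 0.431 = 155°
tan(βl) = tan(155°) = -0.465
Z_in = Z_0·(Z_L + jZ_0·tanβl)/(Z_0 + jZ_L·tanβl)
     = 340·(748 − j158)/(340 − j348)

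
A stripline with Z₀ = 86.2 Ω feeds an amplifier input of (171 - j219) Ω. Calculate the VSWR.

VSWR ≈ 5.56

Γ = (Z_L − Z_0)/(Z_L + Z_0) = (84.8 − j219)/(257.2 − j219)
|Γ| = 235/338 = 0.695
VSWR = (1 + |Γ|)/(1 − |Γ|) = 1.7/0.305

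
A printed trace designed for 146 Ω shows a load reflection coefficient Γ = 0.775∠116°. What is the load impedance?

Z_L ≈ 25.6 + j89.2 Ω

Z_L = Z_0·(1 + Γ)/(1 − Γ) = 146·(0.66 + j0.697)/(1.34 − j0.697)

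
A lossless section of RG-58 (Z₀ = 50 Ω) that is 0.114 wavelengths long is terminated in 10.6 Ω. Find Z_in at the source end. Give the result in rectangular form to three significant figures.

Z_in ≈ 18 + j40.2 Ω

βl = 2π × 0.114 = 41°
tan(βl) = tan(41°) = 0.871
Z_in = Z_0·(Z_L + jZ_0·tanβl)/(Z_0 + jZ_L·tanβl)
     = 50·(10.6 + j43.5)/(50 + j9.23)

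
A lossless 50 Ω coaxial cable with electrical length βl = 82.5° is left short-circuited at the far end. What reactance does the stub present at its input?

X_in ≈ 380 Ω (inductive)

tan(βl) = 7.6
For a short-circuited stub, Z_in = jZ_0·tan(βl)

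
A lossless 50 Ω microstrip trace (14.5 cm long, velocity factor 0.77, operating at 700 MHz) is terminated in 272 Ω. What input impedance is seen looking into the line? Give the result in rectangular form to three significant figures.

Z_in ≈ 55 + j99.7 Ω

λ = v/f = 0.77·c / 700 MHz = 0.33 m
βl = 2π·l/λ = 2π × 0.439 = 158°
tan(βl) = tan(158°) = -0.4
Z_in = Z_0·(Z_L + jZ_0·tanβl)/(Z_0 + jZ_L·tanβl)
     = 50·(272 − j20)/(50 − j109)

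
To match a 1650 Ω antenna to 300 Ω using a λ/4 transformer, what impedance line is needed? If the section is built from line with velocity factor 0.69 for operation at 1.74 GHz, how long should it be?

Z_qwt ≈ 704 Ω; length ≈ 2.97 cm

Z_qwt = √(Z_0·R_L) = √(300 × 1650) = √495000
λ = 0.69·c/f = 0.119 m, so l = λ/4 = 0.0297 m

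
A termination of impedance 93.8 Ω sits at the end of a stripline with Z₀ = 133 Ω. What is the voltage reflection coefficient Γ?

Γ = -0.173

Γ = (Z_L − Z_0)/(Z_L + Z_0) = (93.8 − 133)/(93.8 + 133) = -39.2/226.8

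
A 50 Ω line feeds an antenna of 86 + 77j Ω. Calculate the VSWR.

VSWR ≈ 3.38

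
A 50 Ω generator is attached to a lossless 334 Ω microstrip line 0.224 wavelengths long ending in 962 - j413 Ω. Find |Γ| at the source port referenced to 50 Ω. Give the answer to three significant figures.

|Γ| ≈ 0.321

βl = 2π × 0.224 = 80.6°
tan(βl) = 6.07
Z_in = Z_0·(Z_L + jZ_0·tanβl)/(Z_0 + jZ_L·tanβl) = 96.3 − j8.19 Ω
Γ_s = (Z_in − Z_s)/(Z_in + Z_s) = (46.3 − j8.19)/(146 − j8.19), |Γ_s| = 0.321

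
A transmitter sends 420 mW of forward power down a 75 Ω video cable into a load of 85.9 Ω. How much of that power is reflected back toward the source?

Γ = (85.9 − 75)/(85.9 + 75) = 0.0677
|Γ|² = 0.00459
P_refl = |Γ|²·P_inc = 1.93 mW, P_del = (1 − |Γ|²)·P_inc = 418 mW

P_reflected ≈ 1.93 mW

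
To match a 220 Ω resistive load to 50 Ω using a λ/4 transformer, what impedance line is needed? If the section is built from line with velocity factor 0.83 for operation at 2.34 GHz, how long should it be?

Z_qwt = √(Z_0·R_L) = √(50 × 220) = √11000
λ = 0.83·c/f = 0.106 m, so l = λ/4 = 0.0266 m

Z_qwt ≈ 105 Ω; length ≈ 2.66 cm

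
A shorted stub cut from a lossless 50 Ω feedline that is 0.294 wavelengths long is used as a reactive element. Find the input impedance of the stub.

Z_in ≈ −j176 Ω

βl = 2π × 0.294 = 106°
tan(βl) = -3.52
For a shorted stub, Z_in = jZ_0·tan(βl)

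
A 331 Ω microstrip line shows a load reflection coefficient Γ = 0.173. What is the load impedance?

Z_L = Z_0·(1 + Γ)/(1 − Γ) = 331·(1.17)/(0.827)

Z_L ≈ 469 Ω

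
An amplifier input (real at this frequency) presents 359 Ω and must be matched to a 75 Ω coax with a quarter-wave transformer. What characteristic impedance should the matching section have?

Z_qwt ≈ 164 Ω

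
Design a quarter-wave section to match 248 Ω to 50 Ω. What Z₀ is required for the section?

Z_qwt ≈ 111 Ω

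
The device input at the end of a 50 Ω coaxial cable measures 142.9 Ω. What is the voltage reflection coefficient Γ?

Γ = (Z_L − Z_0)/(Z_L + Z_0) = (142.9 − 50)/(142.9 + 50) = 92.9/192.9

Γ = 0.482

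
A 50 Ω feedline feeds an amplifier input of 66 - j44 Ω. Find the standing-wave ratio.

VSWR ≈ 2.21

Γ = (Z_L − Z_0)/(Z_L + Z_0) = (16 − j44)/(116 − j44)
|Γ| = 46.8/124 = 0.377
VSWR = (1 + |Γ|)/(1 − |Γ|) = 1.38/0.623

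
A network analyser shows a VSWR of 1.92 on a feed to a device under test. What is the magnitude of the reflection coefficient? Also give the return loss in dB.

|Γ| = (S − 1)/(S + 1) = (1.92 − 1)/(1.92 + 1) = 0.92/2.92
RL = −20·log₁₀|Γ| = −20·log₁₀(0.315)

|Γ| ≈ 0.315; return loss ≈ 10 dB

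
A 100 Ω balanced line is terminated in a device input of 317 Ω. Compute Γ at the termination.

Γ = 0.52

Γ = (Z_L − Z_0)/(Z_L + Z_0) = (317 − 100)/(317 + 100) = 217/417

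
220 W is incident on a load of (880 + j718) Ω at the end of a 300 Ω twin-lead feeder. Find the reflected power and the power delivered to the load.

|Γ| = |(580 + j718)/(1180 + j718)| = 0.668
|Γ|² = 0.447
P_refl = |Γ|²·P_inc = 98.2 W, P_del = (1 − |Γ|²)·P_inc = 122 W

P_reflected ≈ 98.2 W; P_delivered ≈ 122 W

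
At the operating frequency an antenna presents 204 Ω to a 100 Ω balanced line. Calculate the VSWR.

VSWR ≈ 2.04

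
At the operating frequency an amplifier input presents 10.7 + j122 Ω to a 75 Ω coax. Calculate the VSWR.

Γ = (Z_L − Z_0)/(Z_L + Z_0) = (-64.3 + j122)/(85.7 + j122)
|Γ| = 138/149 = 0.925
VSWR = (1 + |Γ|)/(1 − |Γ|) = 1.92/0.075

VSWR ≈ 25.7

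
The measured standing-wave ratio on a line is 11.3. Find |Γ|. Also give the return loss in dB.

|Γ| ≈ 0.837; return loss ≈ 1.54 dB

|Γ| = (S − 1)/(S + 1) = (11.3 − 1)/(11.3 + 1) = 10.3/12.3
RL = −20·log₁₀|Γ| = −20·log₁₀(0.837)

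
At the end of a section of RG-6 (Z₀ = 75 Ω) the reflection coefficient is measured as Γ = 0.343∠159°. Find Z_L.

Z_L ≈ 37.6 + j10.5 Ω

Z_L = Z_0·(1 + Γ)/(1 − Γ) = 75·(0.68 + j0.123)/(1.32 − j0.123)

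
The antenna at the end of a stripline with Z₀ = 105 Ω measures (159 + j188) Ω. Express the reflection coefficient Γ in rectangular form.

Γ ≈ 0.472 + j0.376

Γ = (Z_L − Z_0)/(Z_L + Z_0) = (54 + j188)/(264 + j188)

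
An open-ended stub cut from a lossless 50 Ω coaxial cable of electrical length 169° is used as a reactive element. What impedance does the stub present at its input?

Z_in ≈ +j257 Ω

tan(βl) = -0.194
For an open-ended stub, Z_in = −jZ_0·cot(βl) = −jZ_0/tan(βl)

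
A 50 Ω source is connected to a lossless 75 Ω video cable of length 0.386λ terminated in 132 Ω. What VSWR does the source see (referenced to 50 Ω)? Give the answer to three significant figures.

βl = 2π × 0.386 = 139°
tan(βl) = -0.871
Z_in = Z_0·(Z_L + jZ_0·tanβl)/(Z_0 + jZ_L·tanβl) = 69.3 + j40.9 Ω
Γ_s = (Z_in − Z_s)/(Z_in + Z_s) = (19.3 + j40.9)/(119 + j40.9), |Γ_s| = 0.359
VSWR = (1 + |Γ_s|)/(1 − |Γ_s|)

VSWR ≈ 2.12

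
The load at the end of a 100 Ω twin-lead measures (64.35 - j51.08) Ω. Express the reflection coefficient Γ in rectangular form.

Γ ≈ -0.11 − j0.345

Γ = (Z_L − Z_0)/(Z_L + Z_0) = (-35.65 − j51.08)/(164.3 − j51.08)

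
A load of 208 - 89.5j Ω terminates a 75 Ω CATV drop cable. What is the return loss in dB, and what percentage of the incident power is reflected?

RL ≈ 5.35 dB; 29.2% of incident power reflected

Γ = (133 − j89.5)/(283 − j89.5), |Γ| = 0.54
RL = −20·log₁₀(0.54) = 5.35 dB
P_refl/P_inc = |Γ|² = 0.292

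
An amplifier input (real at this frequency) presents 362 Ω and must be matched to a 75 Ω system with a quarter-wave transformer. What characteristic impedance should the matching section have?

Z_qwt ≈ 165 Ω

Z_qwt = √(Z_0·R_L) = √(75 × 362) = √27150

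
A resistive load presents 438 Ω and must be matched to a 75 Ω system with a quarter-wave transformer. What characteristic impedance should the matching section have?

Z_qwt = √(Z_0·R_L) = √(75 × 438) = √32850

Z_qwt ≈ 181 Ω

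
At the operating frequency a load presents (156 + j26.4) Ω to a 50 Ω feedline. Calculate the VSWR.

Γ = (Z_L − Z_0)/(Z_L + Z_0) = (106 + j26.4)/(206 + j26.4)
|Γ| = 109/208 = 0.526
VSWR = (1 + |Γ|)/(1 − |Γ|) = 1.53/0.474

VSWR ≈ 3.22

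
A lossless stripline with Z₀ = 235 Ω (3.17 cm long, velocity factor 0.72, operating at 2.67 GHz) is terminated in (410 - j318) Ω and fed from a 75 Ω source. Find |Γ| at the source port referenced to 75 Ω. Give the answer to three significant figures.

|Γ| ≈ 0.789

λ = v/f = 0.72·c / 2.67 GHz = 0.0809 m
βl = 2π·l/λ = 2π × 0.392 = 141°
tan(βl) = -0.808
Z_in = Z_0·(Z_L + jZ_0·tanβl)/(Z_0 + jZ_L·tanβl) = 340 + j313 Ω
Γ_s = (Z_in − Z_s)/(Z_in + Z_s) = (265 + j313)/(415 + j313), |Γ_s| = 0.789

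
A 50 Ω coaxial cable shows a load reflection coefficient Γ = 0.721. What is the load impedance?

Z_L ≈ 308 Ω

Z_L = Z_0·(1 + Γ)/(1 − Γ) = 50·(1.72)/(0.279)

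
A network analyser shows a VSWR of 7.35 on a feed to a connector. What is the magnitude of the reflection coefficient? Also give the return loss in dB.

|Γ| ≈ 0.76; return loss ≈ 2.38 dB

|Γ| = (S − 1)/(S + 1) = (7.35 − 1)/(7.35 + 1) = 6.35/8.35
RL = −20·log₁₀|Γ| = −20·log₁₀(0.76)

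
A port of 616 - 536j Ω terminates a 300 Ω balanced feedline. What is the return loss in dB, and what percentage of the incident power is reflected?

RL ≈ 4.64 dB; 34.4% of incident power reflected

Γ = (316 − j536)/(916 − j536), |Γ| = 0.586
RL = −20·log₁₀(0.586) = 4.64 dB
P_refl/P_inc = |Γ|² = 0.344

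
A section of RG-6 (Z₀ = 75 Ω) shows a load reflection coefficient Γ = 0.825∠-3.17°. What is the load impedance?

Z_L = Z_0·(1 + Γ)/(1 − Γ) = 75·(1.82 − j0.0456)/(0.176 + j0.0456)

Z_L ≈ 723 − j206 Ω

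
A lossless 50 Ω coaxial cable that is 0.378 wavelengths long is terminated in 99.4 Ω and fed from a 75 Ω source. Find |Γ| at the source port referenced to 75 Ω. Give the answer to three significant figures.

|Γ| ≈ 0.38

βl = 2π × 0.378 = 136°
tan(βl) = -0.963
Z_in = Z_0·(Z_L + jZ_0·tanβl)/(Z_0 + jZ_L·tanβl) = 41.1 + j30.5 Ω
Γ_s = (Z_in − Z_s)/(Z_in + Z_s) = (-33.9 + j30.5)/(116 + j30.5), |Γ_s| = 0.38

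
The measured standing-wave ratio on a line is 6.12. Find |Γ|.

|Γ| ≈ 0.719

|Γ| = (S − 1)/(S + 1) = (6.12 − 1)/(6.12 + 1) = 5.12/7.12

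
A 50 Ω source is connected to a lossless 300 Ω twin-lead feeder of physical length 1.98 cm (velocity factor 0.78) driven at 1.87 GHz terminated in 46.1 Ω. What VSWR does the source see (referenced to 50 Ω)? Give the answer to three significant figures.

VSWR ≈ 28

λ = v/f = 0.78·c / 1.87 GHz = 0.125 m
βl = 2π·l/λ = 2π × 0.158 = 57°
tan(βl) = 1.54
Z_in = Z_0·(Z_L + jZ_0·tanβl)/(Z_0 + jZ_L·tanβl) = 147 + j427 Ω
Γ_s = (Z_in − Z_s)/(Z_in + Z_s) = (96.9 + j427)/(197 + j427), |Γ_s| = 0.931
VSWR = (1 + |Γ_s|)/(1 − |Γ_s|)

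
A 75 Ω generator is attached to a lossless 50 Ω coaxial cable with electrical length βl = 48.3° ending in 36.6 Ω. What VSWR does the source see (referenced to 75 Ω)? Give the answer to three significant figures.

tan(βl) = 1.12
Z_in = Z_0·(Z_L + jZ_0·tanβl)/(Z_0 + jZ_L·tanβl) = 49.4 + j15.6 Ω
Γ_s = (Z_in − Z_s)/(Z_in + Z_s) = (-25.6 + j15.6)/(124 + j15.6), |Γ_s| = 0.239
VSWR = (1 + |Γ_s|)/(1 − |Γ_s|)

VSWR ≈ 1.63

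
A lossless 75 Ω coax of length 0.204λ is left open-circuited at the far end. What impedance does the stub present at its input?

βl = 2π × 0.204 = 73.4°
tan(βl) = 3.36
For an open-circuited stub, Z_in = −jZ_0·cot(βl) = −jZ_0/tan(βl)

Z_in ≈ −j22.3 Ω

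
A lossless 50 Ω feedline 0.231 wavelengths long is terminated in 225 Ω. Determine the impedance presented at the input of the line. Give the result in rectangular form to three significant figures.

Z_in ≈ 11.3 − j5.7 Ω

βl = 2π × 0.231 = 83.2°
tan(βl) = tan(83.2°) = 8.34
Z_in = Z_0·(Z_L + jZ_0·tanβl)/(Z_0 + jZ_L·tanβl)
     = 50·(225 + j417)/(50 + j1880)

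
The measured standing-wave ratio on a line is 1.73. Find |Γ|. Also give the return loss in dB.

|Γ| ≈ 0.267; return loss ≈ 11.5 dB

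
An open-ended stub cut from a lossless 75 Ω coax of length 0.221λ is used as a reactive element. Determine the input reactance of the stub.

X_in ≈ -13.8 Ω (capacitive)

βl = 2π × 0.221 = 79.6°
tan(βl) = 5.43
For an open-ended stub, Z_in = −jZ_0·cot(βl) = −jZ_0/tan(βl)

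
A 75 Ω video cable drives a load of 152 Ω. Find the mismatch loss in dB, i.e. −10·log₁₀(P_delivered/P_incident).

mismatch loss ≈ 0.531 dB

Γ = (152 − 75)/(152 + 75) = 0.339
|Γ|² = 0.115, so P_del/P_inc = 1 − |Γ|² = 0.885
ML = −10·log₁₀(1 − |Γ|²)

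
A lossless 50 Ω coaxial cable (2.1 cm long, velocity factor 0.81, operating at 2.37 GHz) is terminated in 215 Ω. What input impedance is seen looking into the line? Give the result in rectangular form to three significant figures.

λ = v/f = 0.81·c / 2.37 GHz = 0.103 m
βl = 2π·l/λ = 2π × 0.205 = 73.7°
tan(βl) = tan(73.7°) = 3.43
Z_in = Z_0·(Z_L + jZ_0·tanβl)/(Z_0 + jZ_L·tanβl)
     = 50·(215 + j171)/(50 + j737)

Z_in ≈ 12.6 − j13.7 Ω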